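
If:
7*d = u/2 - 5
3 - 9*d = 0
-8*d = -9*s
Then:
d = 1/3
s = 8/27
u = 44/3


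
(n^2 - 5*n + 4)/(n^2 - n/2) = 2*(n^2 - 5*n + 4)/(n*(2*n - 1))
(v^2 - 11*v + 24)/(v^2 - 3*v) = (v - 8)/v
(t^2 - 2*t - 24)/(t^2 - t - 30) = (t + 4)/(t + 5)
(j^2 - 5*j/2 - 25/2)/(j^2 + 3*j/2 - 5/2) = (j - 5)/(j - 1)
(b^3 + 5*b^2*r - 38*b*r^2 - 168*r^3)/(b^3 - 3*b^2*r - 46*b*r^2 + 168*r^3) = (-b - 4*r)/(-b + 4*r)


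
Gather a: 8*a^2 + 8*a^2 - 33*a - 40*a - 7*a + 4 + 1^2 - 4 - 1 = 16*a^2 - 80*a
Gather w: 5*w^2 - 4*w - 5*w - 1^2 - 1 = 5*w^2 - 9*w - 2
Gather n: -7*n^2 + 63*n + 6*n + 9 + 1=-7*n^2 + 69*n + 10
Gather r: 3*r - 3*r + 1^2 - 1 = 0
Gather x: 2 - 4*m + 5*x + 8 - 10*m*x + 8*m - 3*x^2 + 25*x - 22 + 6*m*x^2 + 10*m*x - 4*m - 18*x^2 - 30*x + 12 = x^2*(6*m - 21)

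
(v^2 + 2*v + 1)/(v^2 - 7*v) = (v^2 + 2*v + 1)/(v*(v - 7))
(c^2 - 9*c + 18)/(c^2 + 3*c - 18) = (c - 6)/(c + 6)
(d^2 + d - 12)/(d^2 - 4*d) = (d^2 + d - 12)/(d*(d - 4))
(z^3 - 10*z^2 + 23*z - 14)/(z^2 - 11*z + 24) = (z^3 - 10*z^2 + 23*z - 14)/(z^2 - 11*z + 24)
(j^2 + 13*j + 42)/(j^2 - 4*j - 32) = (j^2 + 13*j + 42)/(j^2 - 4*j - 32)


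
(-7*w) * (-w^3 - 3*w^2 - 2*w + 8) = 7*w^4 + 21*w^3 + 14*w^2 - 56*w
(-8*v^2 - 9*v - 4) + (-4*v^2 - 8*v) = -12*v^2 - 17*v - 4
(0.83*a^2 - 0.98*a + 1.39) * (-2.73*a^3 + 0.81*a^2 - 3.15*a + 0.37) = -2.2659*a^5 + 3.3477*a^4 - 7.203*a^3 + 4.52*a^2 - 4.7411*a + 0.5143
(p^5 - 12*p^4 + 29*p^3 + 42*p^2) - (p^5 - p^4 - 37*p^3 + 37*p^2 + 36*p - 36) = -11*p^4 + 66*p^3 + 5*p^2 - 36*p + 36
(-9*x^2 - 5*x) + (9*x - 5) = -9*x^2 + 4*x - 5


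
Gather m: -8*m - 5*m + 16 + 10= 26 - 13*m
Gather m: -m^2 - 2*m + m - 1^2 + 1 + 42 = -m^2 - m + 42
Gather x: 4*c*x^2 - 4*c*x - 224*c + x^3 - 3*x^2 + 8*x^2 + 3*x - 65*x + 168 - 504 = -224*c + x^3 + x^2*(4*c + 5) + x*(-4*c - 62) - 336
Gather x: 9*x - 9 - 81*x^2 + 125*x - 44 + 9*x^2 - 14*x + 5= -72*x^2 + 120*x - 48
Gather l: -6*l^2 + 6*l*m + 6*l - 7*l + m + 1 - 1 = -6*l^2 + l*(6*m - 1) + m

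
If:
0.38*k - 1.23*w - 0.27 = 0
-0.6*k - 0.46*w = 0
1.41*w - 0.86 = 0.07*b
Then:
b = -15.86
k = 0.14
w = -0.18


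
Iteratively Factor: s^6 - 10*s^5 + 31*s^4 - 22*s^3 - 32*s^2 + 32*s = (s)*(s^5 - 10*s^4 + 31*s^3 - 22*s^2 - 32*s + 32) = s*(s - 4)*(s^4 - 6*s^3 + 7*s^2 + 6*s - 8) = s*(s - 4)*(s - 2)*(s^3 - 4*s^2 - s + 4) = s*(s - 4)*(s - 2)*(s + 1)*(s^2 - 5*s + 4) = s*(s - 4)^2*(s - 2)*(s + 1)*(s - 1)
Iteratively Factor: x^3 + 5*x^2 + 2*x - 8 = (x + 4)*(x^2 + x - 2) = (x - 1)*(x + 4)*(x + 2)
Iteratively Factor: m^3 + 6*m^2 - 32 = (m - 2)*(m^2 + 8*m + 16) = (m - 2)*(m + 4)*(m + 4)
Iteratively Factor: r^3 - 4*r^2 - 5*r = (r)*(r^2 - 4*r - 5) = r*(r - 5)*(r + 1)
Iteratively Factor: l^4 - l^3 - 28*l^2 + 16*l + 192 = (l - 4)*(l^3 + 3*l^2 - 16*l - 48) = (l - 4)*(l + 4)*(l^2 - l - 12) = (l - 4)*(l + 3)*(l + 4)*(l - 4)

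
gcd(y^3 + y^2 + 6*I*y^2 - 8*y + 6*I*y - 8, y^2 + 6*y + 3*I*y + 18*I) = 1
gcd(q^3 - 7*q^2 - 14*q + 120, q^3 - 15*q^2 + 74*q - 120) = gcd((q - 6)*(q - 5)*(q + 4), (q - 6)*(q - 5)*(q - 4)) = q^2 - 11*q + 30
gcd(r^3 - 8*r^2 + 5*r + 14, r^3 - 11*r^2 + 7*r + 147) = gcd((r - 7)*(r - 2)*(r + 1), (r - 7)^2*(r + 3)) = r - 7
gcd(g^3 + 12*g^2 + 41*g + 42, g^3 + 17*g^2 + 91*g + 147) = g^2 + 10*g + 21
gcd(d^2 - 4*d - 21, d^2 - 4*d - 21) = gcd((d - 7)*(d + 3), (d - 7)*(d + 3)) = d^2 - 4*d - 21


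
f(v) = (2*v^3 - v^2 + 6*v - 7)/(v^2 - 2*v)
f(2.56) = 24.67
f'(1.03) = -10.33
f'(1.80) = -211.58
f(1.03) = -0.30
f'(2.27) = -115.28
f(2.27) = 40.56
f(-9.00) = -16.16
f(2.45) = 28.22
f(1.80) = -33.96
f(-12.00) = -21.90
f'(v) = (2 - 2*v)*(2*v^3 - v^2 + 6*v - 7)/(v^2 - 2*v)^2 + (6*v^2 - 2*v + 6)/(v^2 - 2*v) = 2*(v^4 - 4*v^3 - 2*v^2 + 7*v - 7)/(v^2*(v^2 - 4*v + 4))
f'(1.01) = -10.10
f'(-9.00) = 1.89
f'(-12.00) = 1.93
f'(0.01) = -35000.15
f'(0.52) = -14.82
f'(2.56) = -25.64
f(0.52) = 5.03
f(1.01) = -0.10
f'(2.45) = -40.56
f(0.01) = 348.75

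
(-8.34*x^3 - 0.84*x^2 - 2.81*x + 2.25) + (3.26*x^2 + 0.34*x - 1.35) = -8.34*x^3 + 2.42*x^2 - 2.47*x + 0.9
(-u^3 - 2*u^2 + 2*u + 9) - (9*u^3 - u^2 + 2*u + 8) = -10*u^3 - u^2 + 1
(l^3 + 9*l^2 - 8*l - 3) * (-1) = -l^3 - 9*l^2 + 8*l + 3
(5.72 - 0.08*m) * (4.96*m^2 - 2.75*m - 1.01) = -0.3968*m^3 + 28.5912*m^2 - 15.6492*m - 5.7772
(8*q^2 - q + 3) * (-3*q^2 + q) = -24*q^4 + 11*q^3 - 10*q^2 + 3*q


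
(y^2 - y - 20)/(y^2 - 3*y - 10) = (y + 4)/(y + 2)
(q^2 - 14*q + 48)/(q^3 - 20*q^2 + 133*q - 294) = (q - 8)/(q^2 - 14*q + 49)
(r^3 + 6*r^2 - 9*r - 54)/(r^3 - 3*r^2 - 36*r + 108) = (r + 3)/(r - 6)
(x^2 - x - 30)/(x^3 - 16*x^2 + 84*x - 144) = (x + 5)/(x^2 - 10*x + 24)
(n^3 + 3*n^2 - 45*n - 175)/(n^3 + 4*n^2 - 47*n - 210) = (n + 5)/(n + 6)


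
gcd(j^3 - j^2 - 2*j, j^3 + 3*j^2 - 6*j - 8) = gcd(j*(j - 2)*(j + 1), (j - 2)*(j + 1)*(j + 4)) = j^2 - j - 2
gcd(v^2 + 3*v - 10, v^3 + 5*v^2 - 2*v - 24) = v - 2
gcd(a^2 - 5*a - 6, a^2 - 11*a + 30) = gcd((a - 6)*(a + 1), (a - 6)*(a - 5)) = a - 6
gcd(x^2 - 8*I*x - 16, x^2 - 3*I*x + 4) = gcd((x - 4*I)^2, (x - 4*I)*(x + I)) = x - 4*I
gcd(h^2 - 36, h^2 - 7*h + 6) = h - 6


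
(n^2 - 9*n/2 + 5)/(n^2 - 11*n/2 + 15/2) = (n - 2)/(n - 3)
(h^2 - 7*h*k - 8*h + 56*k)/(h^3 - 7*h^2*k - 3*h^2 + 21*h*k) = (h - 8)/(h*(h - 3))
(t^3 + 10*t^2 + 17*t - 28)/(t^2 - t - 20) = (t^2 + 6*t - 7)/(t - 5)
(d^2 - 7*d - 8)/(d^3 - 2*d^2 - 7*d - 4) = (d - 8)/(d^2 - 3*d - 4)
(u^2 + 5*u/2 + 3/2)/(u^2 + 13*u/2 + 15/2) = (u + 1)/(u + 5)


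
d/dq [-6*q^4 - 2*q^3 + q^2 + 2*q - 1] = -24*q^3 - 6*q^2 + 2*q + 2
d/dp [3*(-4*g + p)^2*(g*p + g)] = 3*g*(4*g - p)*(4*g - 3*p - 2)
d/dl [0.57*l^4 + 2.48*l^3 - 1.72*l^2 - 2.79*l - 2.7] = 2.28*l^3 + 7.44*l^2 - 3.44*l - 2.79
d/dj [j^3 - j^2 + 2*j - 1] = 3*j^2 - 2*j + 2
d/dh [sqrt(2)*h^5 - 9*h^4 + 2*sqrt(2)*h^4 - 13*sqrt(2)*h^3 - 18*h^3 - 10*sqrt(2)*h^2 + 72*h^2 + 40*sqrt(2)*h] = 5*sqrt(2)*h^4 - 36*h^3 + 8*sqrt(2)*h^3 - 39*sqrt(2)*h^2 - 54*h^2 - 20*sqrt(2)*h + 144*h + 40*sqrt(2)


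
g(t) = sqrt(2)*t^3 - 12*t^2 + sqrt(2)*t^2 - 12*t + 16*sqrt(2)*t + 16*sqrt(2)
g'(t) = 3*sqrt(2)*t^2 - 24*t + 2*sqrt(2)*t - 12 + 16*sqrt(2)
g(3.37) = -7.65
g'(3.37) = -12.54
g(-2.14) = -62.45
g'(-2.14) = 75.36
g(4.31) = -14.98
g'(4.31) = -1.81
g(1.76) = 16.25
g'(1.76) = -13.49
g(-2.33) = -77.49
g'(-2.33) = 82.99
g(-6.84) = -997.89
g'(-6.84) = 353.94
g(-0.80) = 6.63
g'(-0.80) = 30.28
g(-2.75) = -116.06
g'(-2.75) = 100.93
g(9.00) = 291.79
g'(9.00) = 163.74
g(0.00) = 22.63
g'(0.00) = 10.63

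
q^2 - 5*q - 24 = (q - 8)*(q + 3)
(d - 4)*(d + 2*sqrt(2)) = d^2 - 4*d + 2*sqrt(2)*d - 8*sqrt(2)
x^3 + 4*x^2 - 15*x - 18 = (x - 3)*(x + 1)*(x + 6)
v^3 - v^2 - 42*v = v*(v - 7)*(v + 6)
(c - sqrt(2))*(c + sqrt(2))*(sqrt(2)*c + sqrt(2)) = sqrt(2)*c^3 + sqrt(2)*c^2 - 2*sqrt(2)*c - 2*sqrt(2)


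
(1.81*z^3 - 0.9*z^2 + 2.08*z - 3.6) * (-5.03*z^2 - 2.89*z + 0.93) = -9.1043*z^5 - 0.7039*z^4 - 6.1781*z^3 + 11.2598*z^2 + 12.3384*z - 3.348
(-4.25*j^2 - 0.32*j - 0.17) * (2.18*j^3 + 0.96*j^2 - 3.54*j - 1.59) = -9.265*j^5 - 4.7776*j^4 + 14.3672*j^3 + 7.7271*j^2 + 1.1106*j + 0.2703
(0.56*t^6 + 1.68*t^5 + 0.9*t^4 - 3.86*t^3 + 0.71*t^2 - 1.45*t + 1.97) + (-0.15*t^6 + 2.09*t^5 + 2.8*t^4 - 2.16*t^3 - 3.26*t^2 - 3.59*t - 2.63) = 0.41*t^6 + 3.77*t^5 + 3.7*t^4 - 6.02*t^3 - 2.55*t^2 - 5.04*t - 0.66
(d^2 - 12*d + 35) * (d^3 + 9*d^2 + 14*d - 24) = d^5 - 3*d^4 - 59*d^3 + 123*d^2 + 778*d - 840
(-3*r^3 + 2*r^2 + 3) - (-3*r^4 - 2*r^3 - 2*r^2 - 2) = 3*r^4 - r^3 + 4*r^2 + 5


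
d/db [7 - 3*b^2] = -6*b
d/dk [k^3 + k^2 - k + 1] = 3*k^2 + 2*k - 1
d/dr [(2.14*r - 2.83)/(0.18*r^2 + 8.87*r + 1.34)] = (-0.3852*r^2 + 1.0188*r + 27.9697)/(0.0324*r^4 + 3.1932*r^3 + 79.1593*r^2 + 23.7716*r + 1.7956)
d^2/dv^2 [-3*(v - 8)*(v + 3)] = -6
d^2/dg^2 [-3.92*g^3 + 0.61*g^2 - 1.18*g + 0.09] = 1.22 - 23.52*g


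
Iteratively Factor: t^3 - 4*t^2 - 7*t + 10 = (t + 2)*(t^2 - 6*t + 5) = (t - 5)*(t + 2)*(t - 1)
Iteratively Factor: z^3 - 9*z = (z)*(z^2 - 9) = z*(z - 3)*(z + 3)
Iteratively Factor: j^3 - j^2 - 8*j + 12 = (j - 2)*(j^2 + j - 6) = (j - 2)*(j + 3)*(j - 2)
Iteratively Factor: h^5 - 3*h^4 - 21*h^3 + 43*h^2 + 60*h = (h + 4)*(h^4 - 7*h^3 + 7*h^2 + 15*h) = h*(h + 4)*(h^3 - 7*h^2 + 7*h + 15) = h*(h + 1)*(h + 4)*(h^2 - 8*h + 15) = h*(h - 5)*(h + 1)*(h + 4)*(h - 3)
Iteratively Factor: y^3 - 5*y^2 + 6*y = (y - 3)*(y^2 - 2*y) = (y - 3)*(y - 2)*(y)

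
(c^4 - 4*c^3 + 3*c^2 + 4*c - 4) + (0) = c^4 - 4*c^3 + 3*c^2 + 4*c - 4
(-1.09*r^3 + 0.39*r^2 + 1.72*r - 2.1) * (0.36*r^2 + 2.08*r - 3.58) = -0.3924*r^5 - 2.1268*r^4 + 5.3326*r^3 + 1.4254*r^2 - 10.5256*r + 7.518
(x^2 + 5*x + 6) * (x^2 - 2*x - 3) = x^4 + 3*x^3 - 7*x^2 - 27*x - 18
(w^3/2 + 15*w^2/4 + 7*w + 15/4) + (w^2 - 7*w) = w^3/2 + 19*w^2/4 + 15/4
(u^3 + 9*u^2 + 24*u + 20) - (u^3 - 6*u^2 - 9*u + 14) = 15*u^2 + 33*u + 6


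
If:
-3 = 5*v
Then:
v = -3/5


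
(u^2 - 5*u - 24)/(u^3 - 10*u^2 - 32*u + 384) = (u + 3)/(u^2 - 2*u - 48)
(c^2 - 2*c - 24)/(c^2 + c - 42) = (c + 4)/(c + 7)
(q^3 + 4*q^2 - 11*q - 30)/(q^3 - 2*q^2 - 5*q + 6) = (q + 5)/(q - 1)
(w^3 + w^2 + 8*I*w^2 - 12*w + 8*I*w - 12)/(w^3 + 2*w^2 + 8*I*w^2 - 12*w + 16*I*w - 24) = (w + 1)/(w + 2)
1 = 1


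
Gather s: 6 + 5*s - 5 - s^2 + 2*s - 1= -s^2 + 7*s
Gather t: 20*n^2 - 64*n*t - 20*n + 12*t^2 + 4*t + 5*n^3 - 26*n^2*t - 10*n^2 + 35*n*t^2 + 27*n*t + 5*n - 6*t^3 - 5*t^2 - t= 5*n^3 + 10*n^2 - 15*n - 6*t^3 + t^2*(35*n + 7) + t*(-26*n^2 - 37*n + 3)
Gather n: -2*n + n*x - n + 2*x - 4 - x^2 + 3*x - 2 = n*(x - 3) - x^2 + 5*x - 6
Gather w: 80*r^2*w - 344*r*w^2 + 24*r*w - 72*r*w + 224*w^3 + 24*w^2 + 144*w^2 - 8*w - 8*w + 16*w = 224*w^3 + w^2*(168 - 344*r) + w*(80*r^2 - 48*r)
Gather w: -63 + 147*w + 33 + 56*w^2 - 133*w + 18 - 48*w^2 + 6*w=8*w^2 + 20*w - 12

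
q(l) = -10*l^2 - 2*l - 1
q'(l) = -20*l - 2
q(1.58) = -29.12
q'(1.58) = -33.60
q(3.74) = -148.36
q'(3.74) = -76.80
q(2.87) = -89.11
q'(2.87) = -59.40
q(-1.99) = -36.62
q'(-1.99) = 37.80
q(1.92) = -41.70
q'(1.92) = -40.40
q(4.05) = -173.12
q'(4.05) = -83.00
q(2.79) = -84.42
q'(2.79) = -57.80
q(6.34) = -415.64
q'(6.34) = -128.80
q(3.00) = -97.00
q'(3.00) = -62.00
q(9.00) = -829.00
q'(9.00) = -182.00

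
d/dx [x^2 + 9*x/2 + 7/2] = 2*x + 9/2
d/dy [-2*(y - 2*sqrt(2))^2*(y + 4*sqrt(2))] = 48 - 6*y^2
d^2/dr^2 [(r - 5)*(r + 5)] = 2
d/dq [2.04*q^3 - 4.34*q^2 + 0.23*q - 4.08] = 6.12*q^2 - 8.68*q + 0.23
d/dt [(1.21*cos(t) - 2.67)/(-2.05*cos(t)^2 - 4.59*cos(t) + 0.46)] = (-2.4805*cos(t)^2 + 10.947*cos(t) + 11.6987)*sin(t)/(4.2025*cos(t)^4 + 18.819*cos(t)^3 + 19.1821*cos(t)^2 - 4.2228*cos(t) + 0.2116)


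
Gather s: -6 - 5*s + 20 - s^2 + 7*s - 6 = -s^2 + 2*s + 8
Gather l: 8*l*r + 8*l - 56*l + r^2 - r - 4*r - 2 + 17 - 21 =l*(8*r - 48) + r^2 - 5*r - 6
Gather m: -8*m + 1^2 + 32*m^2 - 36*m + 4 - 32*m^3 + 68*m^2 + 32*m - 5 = -32*m^3 + 100*m^2 - 12*m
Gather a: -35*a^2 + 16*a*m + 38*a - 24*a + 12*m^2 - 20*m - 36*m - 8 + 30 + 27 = -35*a^2 + a*(16*m + 14) + 12*m^2 - 56*m + 49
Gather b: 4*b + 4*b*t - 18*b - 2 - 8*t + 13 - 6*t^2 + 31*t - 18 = b*(4*t - 14) - 6*t^2 + 23*t - 7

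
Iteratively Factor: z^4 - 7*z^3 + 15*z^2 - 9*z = (z)*(z^3 - 7*z^2 + 15*z - 9) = z*(z - 3)*(z^2 - 4*z + 3) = z*(z - 3)*(z - 1)*(z - 3)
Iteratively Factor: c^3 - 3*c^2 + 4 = (c - 2)*(c^2 - c - 2) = (c - 2)*(c + 1)*(c - 2)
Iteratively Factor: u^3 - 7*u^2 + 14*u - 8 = (u - 1)*(u^2 - 6*u + 8) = (u - 2)*(u - 1)*(u - 4)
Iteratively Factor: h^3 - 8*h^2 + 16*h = (h - 4)*(h^2 - 4*h) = (h - 4)^2*(h)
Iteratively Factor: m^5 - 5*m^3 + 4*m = (m + 2)*(m^4 - 2*m^3 - m^2 + 2*m) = m*(m + 2)*(m^3 - 2*m^2 - m + 2) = m*(m - 1)*(m + 2)*(m^2 - m - 2) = m*(m - 2)*(m - 1)*(m + 2)*(m + 1)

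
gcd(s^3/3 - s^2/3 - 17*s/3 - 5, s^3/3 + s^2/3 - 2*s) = s + 3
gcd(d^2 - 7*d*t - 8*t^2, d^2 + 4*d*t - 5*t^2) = 1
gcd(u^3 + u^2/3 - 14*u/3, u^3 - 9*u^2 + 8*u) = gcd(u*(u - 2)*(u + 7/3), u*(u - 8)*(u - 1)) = u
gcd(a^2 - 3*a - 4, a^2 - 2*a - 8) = a - 4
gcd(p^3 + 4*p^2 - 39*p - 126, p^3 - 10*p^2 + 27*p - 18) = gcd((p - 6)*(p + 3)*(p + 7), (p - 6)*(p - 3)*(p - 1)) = p - 6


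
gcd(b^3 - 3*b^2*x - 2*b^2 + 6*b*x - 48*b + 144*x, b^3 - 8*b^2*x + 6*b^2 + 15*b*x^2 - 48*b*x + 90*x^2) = -b^2 + 3*b*x - 6*b + 18*x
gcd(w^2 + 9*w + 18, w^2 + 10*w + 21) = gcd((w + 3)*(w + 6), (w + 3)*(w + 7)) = w + 3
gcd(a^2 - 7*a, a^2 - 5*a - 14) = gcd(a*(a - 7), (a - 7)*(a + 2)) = a - 7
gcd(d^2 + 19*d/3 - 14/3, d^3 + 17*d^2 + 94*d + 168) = d + 7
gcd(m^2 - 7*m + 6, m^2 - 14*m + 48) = m - 6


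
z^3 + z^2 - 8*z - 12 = (z - 3)*(z + 2)^2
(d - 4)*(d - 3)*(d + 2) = d^3 - 5*d^2 - 2*d + 24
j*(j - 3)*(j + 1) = j^3 - 2*j^2 - 3*j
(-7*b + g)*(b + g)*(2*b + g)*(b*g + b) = -14*b^4*g - 14*b^4 - 19*b^3*g^2 - 19*b^3*g - 4*b^2*g^3 - 4*b^2*g^2 + b*g^4 + b*g^3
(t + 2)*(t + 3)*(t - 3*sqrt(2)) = t^3 - 3*sqrt(2)*t^2 + 5*t^2 - 15*sqrt(2)*t + 6*t - 18*sqrt(2)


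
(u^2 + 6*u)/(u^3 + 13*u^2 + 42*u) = 1/(u + 7)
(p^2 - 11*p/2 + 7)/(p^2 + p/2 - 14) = (p - 2)/(p + 4)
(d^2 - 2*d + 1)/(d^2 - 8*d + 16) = (d^2 - 2*d + 1)/(d^2 - 8*d + 16)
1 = 1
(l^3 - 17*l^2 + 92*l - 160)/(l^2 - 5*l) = l - 12 + 32/l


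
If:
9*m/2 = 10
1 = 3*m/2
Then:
No Solution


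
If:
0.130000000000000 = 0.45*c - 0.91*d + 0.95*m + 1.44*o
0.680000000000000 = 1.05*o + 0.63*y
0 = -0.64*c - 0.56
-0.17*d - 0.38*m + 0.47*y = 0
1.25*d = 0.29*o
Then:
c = -0.88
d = 0.21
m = -0.61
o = 0.90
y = -0.42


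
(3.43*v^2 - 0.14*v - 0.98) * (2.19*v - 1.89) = 7.5117*v^3 - 6.7893*v^2 - 1.8816*v + 1.8522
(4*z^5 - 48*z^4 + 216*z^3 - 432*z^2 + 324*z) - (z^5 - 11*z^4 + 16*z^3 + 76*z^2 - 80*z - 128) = 3*z^5 - 37*z^4 + 200*z^3 - 508*z^2 + 404*z + 128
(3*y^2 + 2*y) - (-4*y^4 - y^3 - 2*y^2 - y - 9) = 4*y^4 + y^3 + 5*y^2 + 3*y + 9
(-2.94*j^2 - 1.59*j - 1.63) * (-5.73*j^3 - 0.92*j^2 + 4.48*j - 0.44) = 16.8462*j^5 + 11.8155*j^4 - 2.3685*j^3 - 4.33*j^2 - 6.6028*j + 0.7172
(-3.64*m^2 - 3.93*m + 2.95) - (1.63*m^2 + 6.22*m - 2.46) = -5.27*m^2 - 10.15*m + 5.41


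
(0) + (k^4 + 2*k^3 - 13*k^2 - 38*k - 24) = k^4 + 2*k^3 - 13*k^2 - 38*k - 24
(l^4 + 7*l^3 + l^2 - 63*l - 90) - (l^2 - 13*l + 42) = l^4 + 7*l^3 - 50*l - 132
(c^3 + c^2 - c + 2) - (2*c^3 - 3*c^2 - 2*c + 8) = -c^3 + 4*c^2 + c - 6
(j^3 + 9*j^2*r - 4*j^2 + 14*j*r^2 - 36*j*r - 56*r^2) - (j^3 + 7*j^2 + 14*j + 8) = 9*j^2*r - 11*j^2 + 14*j*r^2 - 36*j*r - 14*j - 56*r^2 - 8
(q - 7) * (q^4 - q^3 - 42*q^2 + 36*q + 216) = q^5 - 8*q^4 - 35*q^3 + 330*q^2 - 36*q - 1512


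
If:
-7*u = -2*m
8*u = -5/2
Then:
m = -35/32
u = -5/16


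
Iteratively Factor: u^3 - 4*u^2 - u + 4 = (u + 1)*(u^2 - 5*u + 4) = (u - 4)*(u + 1)*(u - 1)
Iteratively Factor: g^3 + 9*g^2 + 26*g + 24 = (g + 3)*(g^2 + 6*g + 8) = (g + 2)*(g + 3)*(g + 4)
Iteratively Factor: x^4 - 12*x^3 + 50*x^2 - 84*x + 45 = (x - 5)*(x^3 - 7*x^2 + 15*x - 9) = (x - 5)*(x - 3)*(x^2 - 4*x + 3) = (x - 5)*(x - 3)^2*(x - 1)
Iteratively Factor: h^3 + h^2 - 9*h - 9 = (h + 3)*(h^2 - 2*h - 3) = (h + 1)*(h + 3)*(h - 3)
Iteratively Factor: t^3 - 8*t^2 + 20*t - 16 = (t - 2)*(t^2 - 6*t + 8) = (t - 2)^2*(t - 4)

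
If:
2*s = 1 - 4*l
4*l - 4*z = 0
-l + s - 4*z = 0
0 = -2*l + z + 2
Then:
No Solution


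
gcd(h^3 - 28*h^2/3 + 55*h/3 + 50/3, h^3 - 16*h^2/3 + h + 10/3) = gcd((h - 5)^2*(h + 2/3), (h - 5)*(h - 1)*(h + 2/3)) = h^2 - 13*h/3 - 10/3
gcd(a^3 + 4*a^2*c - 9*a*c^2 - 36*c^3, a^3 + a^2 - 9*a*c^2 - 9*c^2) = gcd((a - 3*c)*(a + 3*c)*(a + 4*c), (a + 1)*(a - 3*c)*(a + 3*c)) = a^2 - 9*c^2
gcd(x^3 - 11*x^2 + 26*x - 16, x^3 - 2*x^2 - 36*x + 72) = x - 2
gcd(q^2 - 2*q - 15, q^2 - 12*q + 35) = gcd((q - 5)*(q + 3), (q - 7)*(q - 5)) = q - 5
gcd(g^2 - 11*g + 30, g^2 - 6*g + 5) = g - 5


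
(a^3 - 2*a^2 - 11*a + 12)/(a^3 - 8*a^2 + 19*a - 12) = (a + 3)/(a - 3)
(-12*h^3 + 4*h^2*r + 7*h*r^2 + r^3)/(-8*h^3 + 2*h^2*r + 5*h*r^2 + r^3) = (6*h + r)/(4*h + r)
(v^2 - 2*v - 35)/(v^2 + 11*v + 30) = (v - 7)/(v + 6)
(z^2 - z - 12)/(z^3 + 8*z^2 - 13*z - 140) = (z + 3)/(z^2 + 12*z + 35)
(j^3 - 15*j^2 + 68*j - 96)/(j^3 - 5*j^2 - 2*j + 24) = (j - 8)/(j + 2)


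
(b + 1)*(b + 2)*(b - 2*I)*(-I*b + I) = -I*b^4 - 2*b^3 - 2*I*b^3 - 4*b^2 + I*b^2 + 2*b + 2*I*b + 4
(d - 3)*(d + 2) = d^2 - d - 6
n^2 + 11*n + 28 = (n + 4)*(n + 7)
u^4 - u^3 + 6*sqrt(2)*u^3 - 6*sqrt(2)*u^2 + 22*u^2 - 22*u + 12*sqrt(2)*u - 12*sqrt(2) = (u - 1)*(u + sqrt(2))*(u + 2*sqrt(2))*(u + 3*sqrt(2))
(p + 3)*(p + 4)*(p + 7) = p^3 + 14*p^2 + 61*p + 84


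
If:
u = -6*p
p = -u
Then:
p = 0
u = 0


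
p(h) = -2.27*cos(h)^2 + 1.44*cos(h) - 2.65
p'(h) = 4.54*sin(h)*cos(h) - 1.44*sin(h)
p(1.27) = -2.42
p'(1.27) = -0.09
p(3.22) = -6.34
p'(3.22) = 0.47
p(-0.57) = -3.05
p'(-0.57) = -1.29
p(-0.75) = -2.81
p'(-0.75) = -1.28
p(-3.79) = -5.24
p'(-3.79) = -3.05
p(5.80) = -3.15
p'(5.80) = -1.20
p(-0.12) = -3.46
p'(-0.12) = -0.37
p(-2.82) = -6.06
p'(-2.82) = 1.82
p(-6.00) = -3.36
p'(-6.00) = 0.82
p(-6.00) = -3.36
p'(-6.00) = 0.82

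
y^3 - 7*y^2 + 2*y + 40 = (y - 5)*(y - 4)*(y + 2)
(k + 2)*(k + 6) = k^2 + 8*k + 12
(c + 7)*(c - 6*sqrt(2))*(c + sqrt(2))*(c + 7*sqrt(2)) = c^4 + 2*sqrt(2)*c^3 + 7*c^3 - 82*c^2 + 14*sqrt(2)*c^2 - 574*c - 84*sqrt(2)*c - 588*sqrt(2)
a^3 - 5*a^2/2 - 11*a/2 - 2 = (a - 4)*(a + 1/2)*(a + 1)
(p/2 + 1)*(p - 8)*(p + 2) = p^3/2 - 2*p^2 - 14*p - 16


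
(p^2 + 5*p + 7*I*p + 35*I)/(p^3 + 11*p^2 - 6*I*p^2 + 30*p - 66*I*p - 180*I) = (p + 7*I)/(p^2 + 6*p*(1 - I) - 36*I)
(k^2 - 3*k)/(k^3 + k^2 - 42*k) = (k - 3)/(k^2 + k - 42)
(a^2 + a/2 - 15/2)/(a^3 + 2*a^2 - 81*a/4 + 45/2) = 2*(a + 3)/(2*a^2 + 9*a - 18)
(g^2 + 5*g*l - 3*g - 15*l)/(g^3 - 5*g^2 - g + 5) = (g^2 + 5*g*l - 3*g - 15*l)/(g^3 - 5*g^2 - g + 5)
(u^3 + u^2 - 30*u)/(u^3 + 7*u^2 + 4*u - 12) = u*(u - 5)/(u^2 + u - 2)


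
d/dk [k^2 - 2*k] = 2*k - 2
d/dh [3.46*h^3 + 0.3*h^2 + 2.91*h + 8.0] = 10.38*h^2 + 0.6*h + 2.91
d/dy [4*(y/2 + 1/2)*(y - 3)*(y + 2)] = 6*y^2 - 14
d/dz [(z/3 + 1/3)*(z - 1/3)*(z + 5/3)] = z^2 + 14*z/9 + 7/27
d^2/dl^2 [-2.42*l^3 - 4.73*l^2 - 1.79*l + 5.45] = -14.52*l - 9.46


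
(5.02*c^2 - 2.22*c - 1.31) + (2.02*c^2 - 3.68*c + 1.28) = 7.04*c^2 - 5.9*c - 0.03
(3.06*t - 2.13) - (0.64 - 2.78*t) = 5.84*t - 2.77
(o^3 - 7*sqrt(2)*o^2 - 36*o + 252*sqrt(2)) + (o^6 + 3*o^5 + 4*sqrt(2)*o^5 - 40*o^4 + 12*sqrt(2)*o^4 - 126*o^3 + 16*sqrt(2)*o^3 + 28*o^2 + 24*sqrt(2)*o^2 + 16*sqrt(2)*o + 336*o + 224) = o^6 + 3*o^5 + 4*sqrt(2)*o^5 - 40*o^4 + 12*sqrt(2)*o^4 - 125*o^3 + 16*sqrt(2)*o^3 + 17*sqrt(2)*o^2 + 28*o^2 + 16*sqrt(2)*o + 300*o + 224 + 252*sqrt(2)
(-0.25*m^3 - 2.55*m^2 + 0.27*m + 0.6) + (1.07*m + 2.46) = -0.25*m^3 - 2.55*m^2 + 1.34*m + 3.06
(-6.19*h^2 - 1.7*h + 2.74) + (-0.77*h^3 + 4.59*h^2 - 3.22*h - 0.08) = -0.77*h^3 - 1.6*h^2 - 4.92*h + 2.66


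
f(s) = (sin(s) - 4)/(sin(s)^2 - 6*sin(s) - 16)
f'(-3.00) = 0.18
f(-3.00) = 0.27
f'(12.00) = -0.24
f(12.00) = 0.36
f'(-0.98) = -0.25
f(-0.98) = 0.47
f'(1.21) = -0.03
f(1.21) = 0.15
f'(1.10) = -0.04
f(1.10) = 0.15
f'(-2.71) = 0.22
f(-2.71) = 0.33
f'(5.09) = -0.19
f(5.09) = 0.52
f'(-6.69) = -0.22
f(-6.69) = 0.33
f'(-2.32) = 0.26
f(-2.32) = 0.43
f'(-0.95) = -0.25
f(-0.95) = 0.46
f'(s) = (-2*sin(s)*cos(s) + 6*cos(s))*(sin(s) - 4)/(sin(s)^2 - 6*sin(s) - 16)^2 + cos(s)/(sin(s)^2 - 6*sin(s) - 16) = (8*sin(s) + cos(s)^2 - 41)*cos(s)/((sin(s) - 8)^2*(sin(s) + 2)^2)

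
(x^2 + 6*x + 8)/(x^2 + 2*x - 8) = (x + 2)/(x - 2)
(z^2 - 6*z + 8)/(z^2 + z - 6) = (z - 4)/(z + 3)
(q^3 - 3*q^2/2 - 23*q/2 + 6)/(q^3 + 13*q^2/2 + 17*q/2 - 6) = (q - 4)/(q + 4)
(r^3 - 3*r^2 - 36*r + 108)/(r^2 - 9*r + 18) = r + 6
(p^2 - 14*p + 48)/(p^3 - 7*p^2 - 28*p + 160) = (p - 6)/(p^2 + p - 20)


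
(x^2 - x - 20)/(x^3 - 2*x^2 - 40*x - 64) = (x - 5)/(x^2 - 6*x - 16)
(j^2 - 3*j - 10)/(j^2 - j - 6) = (j - 5)/(j - 3)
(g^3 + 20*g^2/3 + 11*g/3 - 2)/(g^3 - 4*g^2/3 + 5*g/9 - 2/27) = 9*(g^2 + 7*g + 6)/(9*g^2 - 9*g + 2)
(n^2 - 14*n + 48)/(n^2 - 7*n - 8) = (n - 6)/(n + 1)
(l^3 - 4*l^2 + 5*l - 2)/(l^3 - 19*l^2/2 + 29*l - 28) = 2*(l^2 - 2*l + 1)/(2*l^2 - 15*l + 28)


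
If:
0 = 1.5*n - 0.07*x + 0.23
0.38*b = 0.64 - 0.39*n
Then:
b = 1.84157894736842 - 0.0478947368421053*x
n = 0.0466666666666667*x - 0.153333333333333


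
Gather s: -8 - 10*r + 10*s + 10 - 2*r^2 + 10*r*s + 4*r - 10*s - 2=-2*r^2 + 10*r*s - 6*r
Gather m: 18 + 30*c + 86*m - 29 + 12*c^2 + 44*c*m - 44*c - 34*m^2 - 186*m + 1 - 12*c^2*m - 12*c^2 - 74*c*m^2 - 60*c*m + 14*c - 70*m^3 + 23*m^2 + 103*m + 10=-70*m^3 + m^2*(-74*c - 11) + m*(-12*c^2 - 16*c + 3)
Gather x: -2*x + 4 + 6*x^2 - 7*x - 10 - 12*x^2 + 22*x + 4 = -6*x^2 + 13*x - 2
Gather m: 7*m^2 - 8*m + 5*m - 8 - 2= 7*m^2 - 3*m - 10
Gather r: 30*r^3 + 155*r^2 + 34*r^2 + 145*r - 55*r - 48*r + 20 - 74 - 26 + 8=30*r^3 + 189*r^2 + 42*r - 72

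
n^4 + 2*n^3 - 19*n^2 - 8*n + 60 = (n - 3)*(n - 2)*(n + 2)*(n + 5)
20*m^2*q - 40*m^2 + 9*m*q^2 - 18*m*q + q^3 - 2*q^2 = (4*m + q)*(5*m + q)*(q - 2)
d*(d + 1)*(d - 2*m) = d^3 - 2*d^2*m + d^2 - 2*d*m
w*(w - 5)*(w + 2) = w^3 - 3*w^2 - 10*w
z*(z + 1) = z^2 + z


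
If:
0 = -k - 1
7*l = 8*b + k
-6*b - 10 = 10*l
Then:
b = -30/61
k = -1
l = -43/61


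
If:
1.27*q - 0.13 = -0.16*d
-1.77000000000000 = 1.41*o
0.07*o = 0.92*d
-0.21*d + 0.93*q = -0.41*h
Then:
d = -0.10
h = -0.31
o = -1.26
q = 0.11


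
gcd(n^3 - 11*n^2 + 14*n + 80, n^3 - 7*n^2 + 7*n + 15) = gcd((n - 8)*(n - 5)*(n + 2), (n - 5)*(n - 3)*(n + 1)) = n - 5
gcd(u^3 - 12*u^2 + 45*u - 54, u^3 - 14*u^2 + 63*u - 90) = u^2 - 9*u + 18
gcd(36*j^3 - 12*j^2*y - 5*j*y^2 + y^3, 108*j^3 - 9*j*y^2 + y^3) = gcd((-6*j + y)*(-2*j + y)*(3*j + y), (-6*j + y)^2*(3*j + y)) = -18*j^2 - 3*j*y + y^2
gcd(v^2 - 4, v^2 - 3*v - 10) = v + 2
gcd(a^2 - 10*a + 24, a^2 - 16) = a - 4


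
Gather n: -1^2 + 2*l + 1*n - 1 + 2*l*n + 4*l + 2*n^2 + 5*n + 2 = 6*l + 2*n^2 + n*(2*l + 6)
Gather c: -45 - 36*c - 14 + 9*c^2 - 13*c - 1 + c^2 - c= 10*c^2 - 50*c - 60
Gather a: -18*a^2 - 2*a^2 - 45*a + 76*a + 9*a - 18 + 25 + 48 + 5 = -20*a^2 + 40*a + 60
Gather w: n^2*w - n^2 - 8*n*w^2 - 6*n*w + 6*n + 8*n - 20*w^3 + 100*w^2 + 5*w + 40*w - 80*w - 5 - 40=-n^2 + 14*n - 20*w^3 + w^2*(100 - 8*n) + w*(n^2 - 6*n - 35) - 45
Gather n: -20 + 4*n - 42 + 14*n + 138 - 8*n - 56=10*n + 20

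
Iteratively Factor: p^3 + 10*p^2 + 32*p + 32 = (p + 4)*(p^2 + 6*p + 8) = (p + 2)*(p + 4)*(p + 4)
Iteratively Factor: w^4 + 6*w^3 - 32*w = (w - 2)*(w^3 + 8*w^2 + 16*w) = (w - 2)*(w + 4)*(w^2 + 4*w) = w*(w - 2)*(w + 4)*(w + 4)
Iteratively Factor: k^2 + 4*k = (k)*(k + 4)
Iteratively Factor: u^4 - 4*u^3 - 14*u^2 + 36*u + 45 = (u - 3)*(u^3 - u^2 - 17*u - 15) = (u - 3)*(u + 3)*(u^2 - 4*u - 5) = (u - 3)*(u + 1)*(u + 3)*(u - 5)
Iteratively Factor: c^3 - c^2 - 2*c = (c + 1)*(c^2 - 2*c) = (c - 2)*(c + 1)*(c)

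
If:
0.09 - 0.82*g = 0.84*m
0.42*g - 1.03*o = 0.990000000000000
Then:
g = 2.45238095238095*o + 2.35714285714286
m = -2.39399092970522*o - 2.19387755102041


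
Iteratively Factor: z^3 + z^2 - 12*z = (z - 3)*(z^2 + 4*z) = (z - 3)*(z + 4)*(z)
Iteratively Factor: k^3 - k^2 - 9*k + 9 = (k - 3)*(k^2 + 2*k - 3) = (k - 3)*(k + 3)*(k - 1)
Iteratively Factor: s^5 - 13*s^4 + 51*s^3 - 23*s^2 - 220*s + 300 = (s - 5)*(s^4 - 8*s^3 + 11*s^2 + 32*s - 60) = (s - 5)*(s - 3)*(s^3 - 5*s^2 - 4*s + 20) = (s - 5)*(s - 3)*(s - 2)*(s^2 - 3*s - 10) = (s - 5)^2*(s - 3)*(s - 2)*(s + 2)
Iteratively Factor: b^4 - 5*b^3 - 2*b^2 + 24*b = (b - 3)*(b^3 - 2*b^2 - 8*b) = (b - 4)*(b - 3)*(b^2 + 2*b) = (b - 4)*(b - 3)*(b + 2)*(b)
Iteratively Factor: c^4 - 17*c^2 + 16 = (c - 4)*(c^3 + 4*c^2 - c - 4) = (c - 4)*(c - 1)*(c^2 + 5*c + 4) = (c - 4)*(c - 1)*(c + 4)*(c + 1)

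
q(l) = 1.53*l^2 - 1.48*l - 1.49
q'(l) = 3.06*l - 1.48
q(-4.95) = 43.32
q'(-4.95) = -16.63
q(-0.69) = 0.26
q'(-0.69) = -3.59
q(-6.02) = 62.87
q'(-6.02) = -19.90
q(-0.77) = 0.56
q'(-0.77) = -3.84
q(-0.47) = -0.46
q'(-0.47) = -2.92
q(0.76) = -1.73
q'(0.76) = 0.85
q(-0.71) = 0.33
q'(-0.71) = -3.65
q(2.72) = 5.80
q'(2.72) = 6.84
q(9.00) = 109.12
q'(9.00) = 26.06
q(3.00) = 7.84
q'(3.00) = 7.70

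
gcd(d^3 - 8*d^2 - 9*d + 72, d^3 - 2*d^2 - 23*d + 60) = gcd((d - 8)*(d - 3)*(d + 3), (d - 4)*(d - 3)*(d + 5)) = d - 3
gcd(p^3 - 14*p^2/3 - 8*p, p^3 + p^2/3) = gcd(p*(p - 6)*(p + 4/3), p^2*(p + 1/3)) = p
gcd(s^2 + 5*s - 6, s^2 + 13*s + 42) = s + 6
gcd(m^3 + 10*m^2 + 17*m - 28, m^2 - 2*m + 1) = m - 1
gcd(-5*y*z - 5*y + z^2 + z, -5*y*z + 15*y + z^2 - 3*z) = 5*y - z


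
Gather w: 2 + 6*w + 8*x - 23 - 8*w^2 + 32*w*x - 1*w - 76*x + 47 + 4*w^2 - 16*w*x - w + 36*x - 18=-4*w^2 + w*(16*x + 4) - 32*x + 8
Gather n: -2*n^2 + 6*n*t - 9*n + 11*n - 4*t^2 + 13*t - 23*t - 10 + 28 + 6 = -2*n^2 + n*(6*t + 2) - 4*t^2 - 10*t + 24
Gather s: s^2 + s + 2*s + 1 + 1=s^2 + 3*s + 2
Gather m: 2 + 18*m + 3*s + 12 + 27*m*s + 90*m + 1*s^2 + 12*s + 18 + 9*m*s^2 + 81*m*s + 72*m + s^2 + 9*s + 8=m*(9*s^2 + 108*s + 180) + 2*s^2 + 24*s + 40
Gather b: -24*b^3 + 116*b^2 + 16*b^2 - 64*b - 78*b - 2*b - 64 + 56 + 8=-24*b^3 + 132*b^2 - 144*b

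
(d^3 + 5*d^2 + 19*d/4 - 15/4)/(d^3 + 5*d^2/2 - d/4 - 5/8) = 2*(d + 3)/(2*d + 1)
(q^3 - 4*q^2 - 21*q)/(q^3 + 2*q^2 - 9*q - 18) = q*(q - 7)/(q^2 - q - 6)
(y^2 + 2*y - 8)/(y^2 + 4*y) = (y - 2)/y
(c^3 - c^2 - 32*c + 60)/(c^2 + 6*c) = c - 7 + 10/c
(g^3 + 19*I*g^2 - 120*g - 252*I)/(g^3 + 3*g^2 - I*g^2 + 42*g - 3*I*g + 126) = (g^2 + 13*I*g - 42)/(g^2 + g*(3 - 7*I) - 21*I)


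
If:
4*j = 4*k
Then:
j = k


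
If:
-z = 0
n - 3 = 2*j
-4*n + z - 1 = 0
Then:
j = -13/8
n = -1/4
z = 0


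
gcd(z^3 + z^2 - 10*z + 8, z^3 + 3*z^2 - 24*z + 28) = z - 2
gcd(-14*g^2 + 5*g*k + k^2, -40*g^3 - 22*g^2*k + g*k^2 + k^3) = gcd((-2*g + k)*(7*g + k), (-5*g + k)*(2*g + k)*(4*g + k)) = 1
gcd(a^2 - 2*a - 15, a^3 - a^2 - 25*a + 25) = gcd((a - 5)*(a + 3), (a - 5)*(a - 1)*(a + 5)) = a - 5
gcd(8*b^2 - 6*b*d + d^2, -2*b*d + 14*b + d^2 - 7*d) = 2*b - d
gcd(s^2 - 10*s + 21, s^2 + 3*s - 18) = s - 3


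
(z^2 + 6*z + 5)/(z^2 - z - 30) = (z + 1)/(z - 6)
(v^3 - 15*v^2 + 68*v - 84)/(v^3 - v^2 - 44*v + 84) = (v - 7)/(v + 7)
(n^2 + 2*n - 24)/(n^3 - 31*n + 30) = (n - 4)/(n^2 - 6*n + 5)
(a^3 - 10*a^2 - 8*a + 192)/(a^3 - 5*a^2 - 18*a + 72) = (a - 8)/(a - 3)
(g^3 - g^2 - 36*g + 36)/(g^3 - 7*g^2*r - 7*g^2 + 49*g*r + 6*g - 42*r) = (-g - 6)/(-g + 7*r)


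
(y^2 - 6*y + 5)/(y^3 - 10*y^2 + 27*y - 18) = (y - 5)/(y^2 - 9*y + 18)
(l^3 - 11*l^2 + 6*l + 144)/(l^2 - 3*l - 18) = l - 8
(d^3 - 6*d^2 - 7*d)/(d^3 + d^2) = (d - 7)/d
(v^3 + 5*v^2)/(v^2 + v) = v*(v + 5)/(v + 1)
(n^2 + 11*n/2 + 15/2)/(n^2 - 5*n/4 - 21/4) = 2*(2*n^2 + 11*n + 15)/(4*n^2 - 5*n - 21)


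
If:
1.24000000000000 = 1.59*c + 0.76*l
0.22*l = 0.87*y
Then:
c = 0.779874213836478 - 1.89022298456261*y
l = 3.95454545454545*y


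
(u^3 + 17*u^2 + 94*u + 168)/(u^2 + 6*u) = u + 11 + 28/u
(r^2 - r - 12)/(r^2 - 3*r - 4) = (r + 3)/(r + 1)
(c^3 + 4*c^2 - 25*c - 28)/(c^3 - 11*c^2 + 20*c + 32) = (c + 7)/(c - 8)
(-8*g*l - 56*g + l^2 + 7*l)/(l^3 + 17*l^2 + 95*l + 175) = (-8*g + l)/(l^2 + 10*l + 25)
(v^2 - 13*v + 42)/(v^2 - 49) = (v - 6)/(v + 7)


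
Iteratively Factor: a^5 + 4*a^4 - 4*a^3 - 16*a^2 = (a)*(a^4 + 4*a^3 - 4*a^2 - 16*a) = a*(a + 2)*(a^3 + 2*a^2 - 8*a) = a*(a - 2)*(a + 2)*(a^2 + 4*a) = a^2*(a - 2)*(a + 2)*(a + 4)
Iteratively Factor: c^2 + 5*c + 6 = (c + 2)*(c + 3)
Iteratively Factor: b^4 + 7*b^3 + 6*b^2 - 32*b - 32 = (b + 4)*(b^3 + 3*b^2 - 6*b - 8) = (b + 1)*(b + 4)*(b^2 + 2*b - 8) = (b - 2)*(b + 1)*(b + 4)*(b + 4)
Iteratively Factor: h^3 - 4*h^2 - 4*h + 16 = (h - 2)*(h^2 - 2*h - 8) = (h - 2)*(h + 2)*(h - 4)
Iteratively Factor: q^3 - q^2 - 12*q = (q)*(q^2 - q - 12) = q*(q + 3)*(q - 4)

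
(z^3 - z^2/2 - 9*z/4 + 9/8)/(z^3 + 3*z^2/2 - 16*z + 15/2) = (z^2 - 9/4)/(z^2 + 2*z - 15)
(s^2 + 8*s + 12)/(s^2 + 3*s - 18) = (s + 2)/(s - 3)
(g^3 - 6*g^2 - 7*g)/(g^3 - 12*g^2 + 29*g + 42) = g/(g - 6)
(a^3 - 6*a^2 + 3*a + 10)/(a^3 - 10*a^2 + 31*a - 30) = (a + 1)/(a - 3)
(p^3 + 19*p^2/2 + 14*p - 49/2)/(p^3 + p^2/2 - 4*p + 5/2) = (2*p^2 + 21*p + 49)/(2*p^2 + 3*p - 5)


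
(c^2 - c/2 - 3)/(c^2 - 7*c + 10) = (c + 3/2)/(c - 5)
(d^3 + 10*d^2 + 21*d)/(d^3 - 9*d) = (d + 7)/(d - 3)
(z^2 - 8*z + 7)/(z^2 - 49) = (z - 1)/(z + 7)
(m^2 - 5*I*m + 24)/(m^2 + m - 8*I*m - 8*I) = (m + 3*I)/(m + 1)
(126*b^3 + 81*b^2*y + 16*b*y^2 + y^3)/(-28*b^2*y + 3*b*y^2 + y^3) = (18*b^2 + 9*b*y + y^2)/(y*(-4*b + y))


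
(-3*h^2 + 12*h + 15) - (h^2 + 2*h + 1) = -4*h^2 + 10*h + 14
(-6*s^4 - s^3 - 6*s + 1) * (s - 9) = -6*s^5 + 53*s^4 + 9*s^3 - 6*s^2 + 55*s - 9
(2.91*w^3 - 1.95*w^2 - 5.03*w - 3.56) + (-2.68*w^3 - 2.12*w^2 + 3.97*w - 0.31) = 0.23*w^3 - 4.07*w^2 - 1.06*w - 3.87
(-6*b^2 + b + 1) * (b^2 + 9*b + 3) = -6*b^4 - 53*b^3 - 8*b^2 + 12*b + 3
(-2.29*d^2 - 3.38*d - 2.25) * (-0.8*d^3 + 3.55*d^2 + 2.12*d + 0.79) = 1.832*d^5 - 5.4255*d^4 - 15.0538*d^3 - 16.9622*d^2 - 7.4402*d - 1.7775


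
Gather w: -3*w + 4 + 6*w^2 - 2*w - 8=6*w^2 - 5*w - 4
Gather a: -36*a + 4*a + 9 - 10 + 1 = -32*a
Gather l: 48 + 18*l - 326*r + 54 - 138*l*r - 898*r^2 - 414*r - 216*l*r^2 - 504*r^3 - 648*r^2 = l*(-216*r^2 - 138*r + 18) - 504*r^3 - 1546*r^2 - 740*r + 102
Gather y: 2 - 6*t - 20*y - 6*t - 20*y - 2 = -12*t - 40*y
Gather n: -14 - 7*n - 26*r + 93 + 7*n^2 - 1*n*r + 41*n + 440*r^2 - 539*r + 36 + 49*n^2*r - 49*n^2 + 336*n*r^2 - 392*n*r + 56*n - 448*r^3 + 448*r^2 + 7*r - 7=n^2*(49*r - 42) + n*(336*r^2 - 393*r + 90) - 448*r^3 + 888*r^2 - 558*r + 108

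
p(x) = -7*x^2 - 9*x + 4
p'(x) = -14*x - 9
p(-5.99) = -193.25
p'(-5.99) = 74.86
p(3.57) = -117.34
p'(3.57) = -58.98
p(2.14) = -47.32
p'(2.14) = -38.96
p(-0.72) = 6.85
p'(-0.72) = 1.08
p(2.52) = -63.13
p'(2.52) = -44.28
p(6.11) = -312.31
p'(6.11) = -94.54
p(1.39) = -22.03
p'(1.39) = -28.46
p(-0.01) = 4.09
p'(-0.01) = -8.86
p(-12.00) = -896.00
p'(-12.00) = 159.00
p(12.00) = -1112.00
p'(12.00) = -177.00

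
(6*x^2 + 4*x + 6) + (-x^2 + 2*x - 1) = 5*x^2 + 6*x + 5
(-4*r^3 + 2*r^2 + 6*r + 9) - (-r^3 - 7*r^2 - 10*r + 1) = -3*r^3 + 9*r^2 + 16*r + 8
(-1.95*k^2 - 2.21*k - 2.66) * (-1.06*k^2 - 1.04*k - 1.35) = 2.067*k^4 + 4.3706*k^3 + 7.7505*k^2 + 5.7499*k + 3.591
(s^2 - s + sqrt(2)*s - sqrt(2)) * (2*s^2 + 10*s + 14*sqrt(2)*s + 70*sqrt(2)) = 2*s^4 + 8*s^3 + 16*sqrt(2)*s^3 + 18*s^2 + 64*sqrt(2)*s^2 - 80*sqrt(2)*s + 112*s - 140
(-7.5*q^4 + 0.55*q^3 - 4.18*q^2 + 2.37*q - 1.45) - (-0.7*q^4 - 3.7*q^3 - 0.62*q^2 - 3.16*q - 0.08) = -6.8*q^4 + 4.25*q^3 - 3.56*q^2 + 5.53*q - 1.37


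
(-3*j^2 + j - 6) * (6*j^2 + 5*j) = -18*j^4 - 9*j^3 - 31*j^2 - 30*j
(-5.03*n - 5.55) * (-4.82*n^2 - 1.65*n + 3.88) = 24.2446*n^3 + 35.0505*n^2 - 10.3589*n - 21.534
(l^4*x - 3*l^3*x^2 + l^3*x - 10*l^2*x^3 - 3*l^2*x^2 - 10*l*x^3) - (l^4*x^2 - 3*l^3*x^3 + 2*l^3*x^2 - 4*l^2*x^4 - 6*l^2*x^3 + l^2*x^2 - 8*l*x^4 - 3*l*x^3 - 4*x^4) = -l^4*x^2 + l^4*x + 3*l^3*x^3 - 5*l^3*x^2 + l^3*x + 4*l^2*x^4 - 4*l^2*x^3 - 4*l^2*x^2 + 8*l*x^4 - 7*l*x^3 + 4*x^4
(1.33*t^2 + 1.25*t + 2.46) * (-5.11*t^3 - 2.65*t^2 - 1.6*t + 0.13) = -6.7963*t^5 - 9.912*t^4 - 18.0111*t^3 - 8.3461*t^2 - 3.7735*t + 0.3198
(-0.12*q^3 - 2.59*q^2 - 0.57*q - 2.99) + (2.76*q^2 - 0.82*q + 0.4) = -0.12*q^3 + 0.17*q^2 - 1.39*q - 2.59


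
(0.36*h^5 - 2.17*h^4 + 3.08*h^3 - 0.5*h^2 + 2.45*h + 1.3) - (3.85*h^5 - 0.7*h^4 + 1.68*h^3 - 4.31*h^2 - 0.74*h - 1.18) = -3.49*h^5 - 1.47*h^4 + 1.4*h^3 + 3.81*h^2 + 3.19*h + 2.48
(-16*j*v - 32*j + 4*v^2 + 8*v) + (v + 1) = -16*j*v - 32*j + 4*v^2 + 9*v + 1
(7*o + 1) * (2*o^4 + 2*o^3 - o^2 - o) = 14*o^5 + 16*o^4 - 5*o^3 - 8*o^2 - o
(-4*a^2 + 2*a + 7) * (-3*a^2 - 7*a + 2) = 12*a^4 + 22*a^3 - 43*a^2 - 45*a + 14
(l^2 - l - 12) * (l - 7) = l^3 - 8*l^2 - 5*l + 84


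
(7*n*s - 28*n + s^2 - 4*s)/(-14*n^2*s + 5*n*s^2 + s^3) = (s - 4)/(s*(-2*n + s))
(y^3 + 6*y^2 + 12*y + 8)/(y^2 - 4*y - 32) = (y^3 + 6*y^2 + 12*y + 8)/(y^2 - 4*y - 32)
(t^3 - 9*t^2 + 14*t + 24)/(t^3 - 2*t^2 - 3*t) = (t^2 - 10*t + 24)/(t*(t - 3))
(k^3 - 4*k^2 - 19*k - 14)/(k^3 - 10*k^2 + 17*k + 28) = (k + 2)/(k - 4)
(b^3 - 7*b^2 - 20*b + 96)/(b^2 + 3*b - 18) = (b^2 - 4*b - 32)/(b + 6)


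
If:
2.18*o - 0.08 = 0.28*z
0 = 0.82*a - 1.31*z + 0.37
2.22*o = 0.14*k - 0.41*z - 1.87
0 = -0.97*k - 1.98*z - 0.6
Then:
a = -3.77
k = 3.62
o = -0.23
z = -2.08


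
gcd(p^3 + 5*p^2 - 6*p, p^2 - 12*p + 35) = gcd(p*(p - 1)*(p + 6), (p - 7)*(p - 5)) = 1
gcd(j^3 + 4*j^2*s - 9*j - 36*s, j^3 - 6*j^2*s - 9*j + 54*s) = j^2 - 9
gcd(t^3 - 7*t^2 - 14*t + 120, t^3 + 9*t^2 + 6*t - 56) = t + 4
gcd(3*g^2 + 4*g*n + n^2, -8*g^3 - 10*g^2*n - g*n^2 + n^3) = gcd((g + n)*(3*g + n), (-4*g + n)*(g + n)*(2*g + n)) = g + n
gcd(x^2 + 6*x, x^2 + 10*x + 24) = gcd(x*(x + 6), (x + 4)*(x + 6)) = x + 6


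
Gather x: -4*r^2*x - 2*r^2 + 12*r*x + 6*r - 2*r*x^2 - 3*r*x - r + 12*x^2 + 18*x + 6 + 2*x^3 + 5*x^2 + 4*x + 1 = -2*r^2 + 5*r + 2*x^3 + x^2*(17 - 2*r) + x*(-4*r^2 + 9*r + 22) + 7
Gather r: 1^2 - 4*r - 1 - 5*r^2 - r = -5*r^2 - 5*r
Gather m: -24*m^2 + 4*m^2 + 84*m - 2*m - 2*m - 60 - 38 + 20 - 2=-20*m^2 + 80*m - 80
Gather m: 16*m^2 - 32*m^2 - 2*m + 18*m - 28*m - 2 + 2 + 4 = -16*m^2 - 12*m + 4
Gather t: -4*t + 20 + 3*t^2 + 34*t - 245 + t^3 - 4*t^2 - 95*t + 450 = t^3 - t^2 - 65*t + 225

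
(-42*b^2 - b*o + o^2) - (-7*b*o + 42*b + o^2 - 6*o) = -42*b^2 + 6*b*o - 42*b + 6*o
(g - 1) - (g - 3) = 2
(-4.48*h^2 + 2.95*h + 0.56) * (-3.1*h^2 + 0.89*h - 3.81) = 13.888*h^4 - 13.1322*h^3 + 17.9583*h^2 - 10.7411*h - 2.1336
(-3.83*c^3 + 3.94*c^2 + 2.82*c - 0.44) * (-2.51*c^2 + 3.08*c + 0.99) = 9.6133*c^5 - 21.6858*c^4 + 1.2653*c^3 + 13.6906*c^2 + 1.4366*c - 0.4356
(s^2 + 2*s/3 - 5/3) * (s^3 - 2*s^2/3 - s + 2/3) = s^5 - 28*s^3/9 + 10*s^2/9 + 19*s/9 - 10/9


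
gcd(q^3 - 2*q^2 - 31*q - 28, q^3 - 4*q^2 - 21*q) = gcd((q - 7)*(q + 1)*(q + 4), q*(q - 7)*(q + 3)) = q - 7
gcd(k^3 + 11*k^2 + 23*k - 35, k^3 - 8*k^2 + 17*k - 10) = k - 1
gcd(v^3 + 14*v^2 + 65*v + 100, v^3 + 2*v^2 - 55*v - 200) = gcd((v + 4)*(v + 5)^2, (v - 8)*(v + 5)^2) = v^2 + 10*v + 25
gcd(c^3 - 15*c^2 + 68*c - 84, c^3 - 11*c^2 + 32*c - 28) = c^2 - 9*c + 14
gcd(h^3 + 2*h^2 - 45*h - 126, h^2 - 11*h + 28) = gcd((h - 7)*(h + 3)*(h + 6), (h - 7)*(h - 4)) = h - 7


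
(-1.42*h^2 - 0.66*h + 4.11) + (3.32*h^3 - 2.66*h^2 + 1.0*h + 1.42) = 3.32*h^3 - 4.08*h^2 + 0.34*h + 5.53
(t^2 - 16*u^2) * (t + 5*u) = t^3 + 5*t^2*u - 16*t*u^2 - 80*u^3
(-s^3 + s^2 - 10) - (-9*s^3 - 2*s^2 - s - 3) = 8*s^3 + 3*s^2 + s - 7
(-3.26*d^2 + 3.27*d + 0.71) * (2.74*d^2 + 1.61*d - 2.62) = -8.9324*d^4 + 3.7112*d^3 + 15.7513*d^2 - 7.4243*d - 1.8602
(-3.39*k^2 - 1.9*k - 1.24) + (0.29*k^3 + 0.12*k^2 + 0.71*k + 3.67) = 0.29*k^3 - 3.27*k^2 - 1.19*k + 2.43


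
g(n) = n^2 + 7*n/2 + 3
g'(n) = 2*n + 7/2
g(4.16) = 34.87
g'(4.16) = 11.82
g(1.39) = 9.80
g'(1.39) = 6.28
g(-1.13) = 0.32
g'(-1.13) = 1.24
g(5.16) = 47.69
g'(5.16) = 13.82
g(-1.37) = 0.08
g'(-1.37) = 0.76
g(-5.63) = 14.99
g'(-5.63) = -7.76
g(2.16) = 15.23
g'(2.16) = 7.82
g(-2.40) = 0.36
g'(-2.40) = -1.30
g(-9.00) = 52.50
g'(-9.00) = -14.50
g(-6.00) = 18.00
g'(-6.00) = -8.50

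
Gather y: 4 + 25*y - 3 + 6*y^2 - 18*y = 6*y^2 + 7*y + 1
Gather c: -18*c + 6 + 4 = 10 - 18*c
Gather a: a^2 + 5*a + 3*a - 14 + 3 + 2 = a^2 + 8*a - 9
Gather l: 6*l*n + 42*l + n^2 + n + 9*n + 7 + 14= l*(6*n + 42) + n^2 + 10*n + 21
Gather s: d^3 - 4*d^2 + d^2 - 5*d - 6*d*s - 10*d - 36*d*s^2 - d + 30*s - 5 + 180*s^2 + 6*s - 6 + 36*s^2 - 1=d^3 - 3*d^2 - 16*d + s^2*(216 - 36*d) + s*(36 - 6*d) - 12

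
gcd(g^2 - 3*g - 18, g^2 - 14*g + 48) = g - 6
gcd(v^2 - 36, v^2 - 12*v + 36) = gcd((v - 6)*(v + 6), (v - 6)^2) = v - 6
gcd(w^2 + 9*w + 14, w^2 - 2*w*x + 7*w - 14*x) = w + 7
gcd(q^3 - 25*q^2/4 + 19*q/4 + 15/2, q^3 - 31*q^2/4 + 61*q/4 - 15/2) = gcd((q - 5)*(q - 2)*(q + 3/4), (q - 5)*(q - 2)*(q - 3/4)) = q^2 - 7*q + 10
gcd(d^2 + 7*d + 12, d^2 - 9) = d + 3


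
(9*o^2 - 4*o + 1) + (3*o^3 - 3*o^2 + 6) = 3*o^3 + 6*o^2 - 4*o + 7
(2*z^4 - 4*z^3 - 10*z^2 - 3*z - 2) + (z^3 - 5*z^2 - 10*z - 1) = 2*z^4 - 3*z^3 - 15*z^2 - 13*z - 3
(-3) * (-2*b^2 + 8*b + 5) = 6*b^2 - 24*b - 15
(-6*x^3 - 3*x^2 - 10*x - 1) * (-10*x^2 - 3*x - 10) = 60*x^5 + 48*x^4 + 169*x^3 + 70*x^2 + 103*x + 10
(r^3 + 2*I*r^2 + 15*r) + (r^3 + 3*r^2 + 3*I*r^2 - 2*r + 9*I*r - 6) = 2*r^3 + 3*r^2 + 5*I*r^2 + 13*r + 9*I*r - 6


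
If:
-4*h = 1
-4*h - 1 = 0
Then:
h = -1/4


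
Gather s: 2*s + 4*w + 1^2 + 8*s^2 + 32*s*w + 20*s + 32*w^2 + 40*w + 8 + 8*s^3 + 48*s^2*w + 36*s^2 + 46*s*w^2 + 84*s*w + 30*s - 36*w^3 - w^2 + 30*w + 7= 8*s^3 + s^2*(48*w + 44) + s*(46*w^2 + 116*w + 52) - 36*w^3 + 31*w^2 + 74*w + 16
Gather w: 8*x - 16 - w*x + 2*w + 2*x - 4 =w*(2 - x) + 10*x - 20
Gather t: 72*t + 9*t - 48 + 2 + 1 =81*t - 45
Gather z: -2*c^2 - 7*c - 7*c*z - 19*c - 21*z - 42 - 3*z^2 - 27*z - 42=-2*c^2 - 26*c - 3*z^2 + z*(-7*c - 48) - 84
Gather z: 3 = 3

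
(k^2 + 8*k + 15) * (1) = k^2 + 8*k + 15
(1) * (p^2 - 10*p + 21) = p^2 - 10*p + 21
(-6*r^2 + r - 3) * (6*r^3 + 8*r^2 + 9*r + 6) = -36*r^5 - 42*r^4 - 64*r^3 - 51*r^2 - 21*r - 18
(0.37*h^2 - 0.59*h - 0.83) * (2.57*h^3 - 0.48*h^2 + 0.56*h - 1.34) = 0.9509*h^5 - 1.6939*h^4 - 1.6427*h^3 - 0.4278*h^2 + 0.3258*h + 1.1122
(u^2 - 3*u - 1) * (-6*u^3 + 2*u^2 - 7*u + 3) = -6*u^5 + 20*u^4 - 7*u^3 + 22*u^2 - 2*u - 3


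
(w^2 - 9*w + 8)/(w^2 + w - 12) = (w^2 - 9*w + 8)/(w^2 + w - 12)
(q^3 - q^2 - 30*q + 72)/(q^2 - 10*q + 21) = (q^2 + 2*q - 24)/(q - 7)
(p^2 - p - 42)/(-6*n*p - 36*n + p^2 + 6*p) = (p - 7)/(-6*n + p)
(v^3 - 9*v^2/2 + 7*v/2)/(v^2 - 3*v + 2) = v*(2*v - 7)/(2*(v - 2))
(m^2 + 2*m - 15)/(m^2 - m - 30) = (m - 3)/(m - 6)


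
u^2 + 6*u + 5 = (u + 1)*(u + 5)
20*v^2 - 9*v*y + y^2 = (-5*v + y)*(-4*v + y)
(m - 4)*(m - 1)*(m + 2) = m^3 - 3*m^2 - 6*m + 8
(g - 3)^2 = g^2 - 6*g + 9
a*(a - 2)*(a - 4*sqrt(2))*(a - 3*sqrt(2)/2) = a^4 - 11*sqrt(2)*a^3/2 - 2*a^3 + 12*a^2 + 11*sqrt(2)*a^2 - 24*a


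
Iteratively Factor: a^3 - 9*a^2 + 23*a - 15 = (a - 1)*(a^2 - 8*a + 15) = (a - 3)*(a - 1)*(a - 5)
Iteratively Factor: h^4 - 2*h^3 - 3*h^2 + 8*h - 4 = (h - 1)*(h^3 - h^2 - 4*h + 4) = (h - 1)*(h + 2)*(h^2 - 3*h + 2) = (h - 1)^2*(h + 2)*(h - 2)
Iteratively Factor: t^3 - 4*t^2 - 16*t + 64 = (t - 4)*(t^2 - 16) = (t - 4)*(t + 4)*(t - 4)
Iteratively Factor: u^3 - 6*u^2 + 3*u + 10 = (u + 1)*(u^2 - 7*u + 10) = (u - 5)*(u + 1)*(u - 2)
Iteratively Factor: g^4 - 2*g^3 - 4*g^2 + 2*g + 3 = (g - 1)*(g^3 - g^2 - 5*g - 3) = (g - 1)*(g + 1)*(g^2 - 2*g - 3) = (g - 3)*(g - 1)*(g + 1)*(g + 1)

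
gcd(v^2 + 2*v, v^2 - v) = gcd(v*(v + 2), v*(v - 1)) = v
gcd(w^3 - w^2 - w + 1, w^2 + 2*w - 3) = w - 1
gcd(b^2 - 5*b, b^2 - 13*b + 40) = b - 5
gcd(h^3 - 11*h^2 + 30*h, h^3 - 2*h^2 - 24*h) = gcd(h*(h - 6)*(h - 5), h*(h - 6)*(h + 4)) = h^2 - 6*h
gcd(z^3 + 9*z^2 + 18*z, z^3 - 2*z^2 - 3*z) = z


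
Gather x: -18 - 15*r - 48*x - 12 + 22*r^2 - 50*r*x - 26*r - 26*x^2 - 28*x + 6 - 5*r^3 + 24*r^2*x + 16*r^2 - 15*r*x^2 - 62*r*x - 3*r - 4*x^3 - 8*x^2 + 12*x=-5*r^3 + 38*r^2 - 44*r - 4*x^3 + x^2*(-15*r - 34) + x*(24*r^2 - 112*r - 64) - 24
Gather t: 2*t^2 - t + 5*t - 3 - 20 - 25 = 2*t^2 + 4*t - 48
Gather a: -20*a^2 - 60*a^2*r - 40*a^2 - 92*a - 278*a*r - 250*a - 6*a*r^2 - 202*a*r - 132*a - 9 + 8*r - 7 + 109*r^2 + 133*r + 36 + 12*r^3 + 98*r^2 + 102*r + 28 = a^2*(-60*r - 60) + a*(-6*r^2 - 480*r - 474) + 12*r^3 + 207*r^2 + 243*r + 48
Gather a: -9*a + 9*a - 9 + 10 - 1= 0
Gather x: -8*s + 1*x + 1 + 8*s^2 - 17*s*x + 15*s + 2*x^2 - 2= 8*s^2 + 7*s + 2*x^2 + x*(1 - 17*s) - 1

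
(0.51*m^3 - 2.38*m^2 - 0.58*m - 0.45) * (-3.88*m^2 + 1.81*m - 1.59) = -1.9788*m^5 + 10.1575*m^4 - 2.8683*m^3 + 4.4804*m^2 + 0.1077*m + 0.7155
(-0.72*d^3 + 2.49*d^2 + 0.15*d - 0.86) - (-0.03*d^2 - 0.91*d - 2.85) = -0.72*d^3 + 2.52*d^2 + 1.06*d + 1.99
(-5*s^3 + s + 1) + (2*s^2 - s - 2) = -5*s^3 + 2*s^2 - 1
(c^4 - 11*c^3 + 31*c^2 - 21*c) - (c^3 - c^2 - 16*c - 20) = c^4 - 12*c^3 + 32*c^2 - 5*c + 20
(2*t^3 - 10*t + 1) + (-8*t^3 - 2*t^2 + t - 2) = -6*t^3 - 2*t^2 - 9*t - 1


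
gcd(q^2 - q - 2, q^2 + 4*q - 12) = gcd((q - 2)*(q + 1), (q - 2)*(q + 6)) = q - 2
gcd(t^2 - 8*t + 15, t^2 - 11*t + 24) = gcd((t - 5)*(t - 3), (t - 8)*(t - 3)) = t - 3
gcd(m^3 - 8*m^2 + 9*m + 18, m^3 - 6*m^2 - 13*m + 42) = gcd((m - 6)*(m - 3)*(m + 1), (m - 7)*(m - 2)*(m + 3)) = 1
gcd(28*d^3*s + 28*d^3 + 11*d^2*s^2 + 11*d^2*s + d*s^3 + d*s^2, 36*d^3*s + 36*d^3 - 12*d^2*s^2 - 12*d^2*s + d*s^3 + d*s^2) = d*s + d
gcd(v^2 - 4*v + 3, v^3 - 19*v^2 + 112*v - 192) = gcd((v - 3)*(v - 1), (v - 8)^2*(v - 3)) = v - 3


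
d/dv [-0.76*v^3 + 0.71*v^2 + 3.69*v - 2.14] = -2.28*v^2 + 1.42*v + 3.69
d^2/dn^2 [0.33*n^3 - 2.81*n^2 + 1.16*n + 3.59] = 1.98*n - 5.62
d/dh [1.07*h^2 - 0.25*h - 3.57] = 2.14*h - 0.25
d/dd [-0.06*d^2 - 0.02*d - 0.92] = -0.12*d - 0.02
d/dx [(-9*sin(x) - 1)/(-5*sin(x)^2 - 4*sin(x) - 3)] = (-45*sin(x)^2 - 10*sin(x) + 23)*cos(x)/(5*sin(x)^2 + 4*sin(x) + 3)^2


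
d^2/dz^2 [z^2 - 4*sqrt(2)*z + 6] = 2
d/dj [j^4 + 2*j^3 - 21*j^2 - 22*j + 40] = 4*j^3 + 6*j^2 - 42*j - 22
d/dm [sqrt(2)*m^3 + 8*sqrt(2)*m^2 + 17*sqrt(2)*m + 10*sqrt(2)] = sqrt(2)*(3*m^2 + 16*m + 17)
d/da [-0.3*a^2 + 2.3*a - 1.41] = 2.3 - 0.6*a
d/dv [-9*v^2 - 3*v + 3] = -18*v - 3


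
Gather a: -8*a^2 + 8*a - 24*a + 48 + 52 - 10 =-8*a^2 - 16*a + 90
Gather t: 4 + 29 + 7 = 40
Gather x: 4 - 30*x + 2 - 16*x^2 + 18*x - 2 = -16*x^2 - 12*x + 4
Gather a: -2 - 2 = -4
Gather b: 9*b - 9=9*b - 9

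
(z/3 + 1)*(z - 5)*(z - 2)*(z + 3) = z^4/3 - z^3/3 - 23*z^2/3 - z + 30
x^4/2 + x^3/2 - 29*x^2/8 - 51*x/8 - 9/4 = (x/2 + 1)*(x - 3)*(x + 1/2)*(x + 3/2)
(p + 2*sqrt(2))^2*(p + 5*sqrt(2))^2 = p^4 + 14*sqrt(2)*p^3 + 138*p^2 + 280*sqrt(2)*p + 400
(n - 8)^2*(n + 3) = n^3 - 13*n^2 + 16*n + 192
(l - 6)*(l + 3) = l^2 - 3*l - 18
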